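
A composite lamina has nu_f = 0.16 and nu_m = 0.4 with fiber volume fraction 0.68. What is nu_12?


nu_12 = nu_f*Vf + nu_m*(1-Vf) = 0.16*0.68 + 0.4*0.32 = 0.2368

0.2368


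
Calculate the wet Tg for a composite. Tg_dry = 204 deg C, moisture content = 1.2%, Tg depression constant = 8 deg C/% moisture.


Tg_wet = Tg_dry - k*moisture = 204 - 8*1.2 = 194.4 deg C

194.4 deg C


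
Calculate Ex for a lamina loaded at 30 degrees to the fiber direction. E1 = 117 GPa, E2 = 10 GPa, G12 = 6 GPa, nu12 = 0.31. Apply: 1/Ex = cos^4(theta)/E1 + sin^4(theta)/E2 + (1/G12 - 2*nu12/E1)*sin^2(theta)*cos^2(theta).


cos^4(30) = 0.5625, sin^4(30) = 0.0625, sin^2(30)*cos^2(30) = 0.1875
1/G12 - 2*nu12/E1 = 1/6 - 2*0.31/117 = 0.161368 GPa^-1
1/Ex = 0.5625/117 + 0.0625/10 + 0.161368*0.1875 = 0.0413141 GPa^-1
Ex = 24.2 GPa

24.2 GPa


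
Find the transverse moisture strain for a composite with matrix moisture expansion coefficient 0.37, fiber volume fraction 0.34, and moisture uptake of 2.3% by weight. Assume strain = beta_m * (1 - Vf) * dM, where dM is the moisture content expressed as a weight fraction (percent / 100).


dM = 2.3/100 = 0.023
strain = beta_m * (1-Vf) * dM = 0.37 * 0.66 * 0.023 = 0.0056166

0.0056166


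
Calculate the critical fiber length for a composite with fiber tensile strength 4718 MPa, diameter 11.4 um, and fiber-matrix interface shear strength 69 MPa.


Lc = sigma_f * d / (2 * tau_i) = 4718 * 11.4 / (2 * 69) = 389.7 um

389.7 um


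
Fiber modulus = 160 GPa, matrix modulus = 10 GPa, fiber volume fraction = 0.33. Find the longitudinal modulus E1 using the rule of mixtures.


E1 = Ef*Vf + Em*(1-Vf) = 160*0.33 + 10*0.67 = 59.5 GPa

59.5 GPa


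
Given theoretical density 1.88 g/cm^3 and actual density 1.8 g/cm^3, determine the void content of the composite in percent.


Void% = (rho_theo - rho_actual)/rho_theo * 100 = (1.88 - 1.8)/1.88 * 100 = 4.26%

4.26%


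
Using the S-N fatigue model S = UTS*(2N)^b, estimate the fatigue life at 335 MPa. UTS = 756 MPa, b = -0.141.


N = 0.5 * (S/UTS)^(1/b) = 0.5 * (335/756)^(1/-0.141) = 160.6568 cycles

160.6568 cycles


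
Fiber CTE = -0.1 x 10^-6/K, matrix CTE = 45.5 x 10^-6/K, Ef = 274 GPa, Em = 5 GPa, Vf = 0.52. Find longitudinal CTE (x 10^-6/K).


E1 = Ef*Vf + Em*(1-Vf) = 144.88
alpha_1 = (alpha_f*Ef*Vf + alpha_m*Em*(1-Vf))/E1 = 0.66 x 10^-6/K

0.66 x 10^-6/K


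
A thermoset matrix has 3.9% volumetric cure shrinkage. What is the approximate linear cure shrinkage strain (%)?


Linear shrinkage ≈ vol_shrink/3 = 3.9/3 = 1.3%

1.3%


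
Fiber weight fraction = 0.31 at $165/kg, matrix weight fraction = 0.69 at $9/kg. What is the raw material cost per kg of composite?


Cost = cost_f*Wf + cost_m*Wm = 165*0.31 + 9*0.69 = $57.36/kg

$57.36/kg


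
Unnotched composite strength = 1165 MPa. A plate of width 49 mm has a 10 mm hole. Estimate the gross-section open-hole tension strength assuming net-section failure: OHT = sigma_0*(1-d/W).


OHT = sigma_0*(1-d/W) = 1165*(1-10/49) = 927.2 MPa

927.2 MPa


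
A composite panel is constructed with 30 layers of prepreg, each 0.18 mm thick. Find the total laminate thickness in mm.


h = n * t_ply = 30 * 0.18 = 5.4 mm

5.4 mm


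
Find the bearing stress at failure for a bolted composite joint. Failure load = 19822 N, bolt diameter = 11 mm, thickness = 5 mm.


sigma_br = F/(d*h) = 19822/(11*5) = 360.4 MPa

360.4 MPa


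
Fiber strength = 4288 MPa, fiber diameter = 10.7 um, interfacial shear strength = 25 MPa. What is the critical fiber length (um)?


Lc = sigma_f * d / (2 * tau_i) = 4288 * 10.7 / (2 * 25) = 917.6 um

917.6 um


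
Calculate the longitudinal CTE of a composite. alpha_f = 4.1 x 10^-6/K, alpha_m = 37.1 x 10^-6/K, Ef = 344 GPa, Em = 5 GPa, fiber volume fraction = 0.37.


E1 = Ef*Vf + Em*(1-Vf) = 130.43
alpha_1 = (alpha_f*Ef*Vf + alpha_m*Em*(1-Vf))/E1 = 4.9 x 10^-6/K

4.9 x 10^-6/K


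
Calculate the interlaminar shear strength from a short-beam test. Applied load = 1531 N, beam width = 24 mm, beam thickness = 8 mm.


ILSS = 3F/(4bh) = 3*1531/(4*24*8) = 5.98 MPa

5.98 MPa


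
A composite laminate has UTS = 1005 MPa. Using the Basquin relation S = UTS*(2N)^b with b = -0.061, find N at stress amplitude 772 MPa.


N = 0.5 * (S/UTS)^(1/b) = 0.5 * (772/1005)^(1/-0.061) = 37.7414 cycles

37.7414 cycles


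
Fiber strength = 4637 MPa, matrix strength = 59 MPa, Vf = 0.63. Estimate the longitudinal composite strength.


sigma_1 = sigma_f*Vf + sigma_m*(1-Vf) = 4637*0.63 + 59*0.37 = 2943.1 MPa

2943.1 MPa


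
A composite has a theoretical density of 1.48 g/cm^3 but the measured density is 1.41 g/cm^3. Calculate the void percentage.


Void% = (rho_theo - rho_actual)/rho_theo * 100 = (1.48 - 1.41)/1.48 * 100 = 4.73%

4.73%


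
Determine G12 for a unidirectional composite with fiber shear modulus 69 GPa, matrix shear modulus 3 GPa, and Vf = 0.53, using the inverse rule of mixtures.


1/G12 = Vf/Gf + (1-Vf)/Gm = 0.53/69 + 0.47/3
G12 = 6.08 GPa

6.08 GPa


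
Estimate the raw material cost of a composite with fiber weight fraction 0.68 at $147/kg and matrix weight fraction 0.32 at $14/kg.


Cost = cost_f*Wf + cost_m*Wm = 147*0.68 + 14*0.32 = $104.44/kg

$104.44/kg


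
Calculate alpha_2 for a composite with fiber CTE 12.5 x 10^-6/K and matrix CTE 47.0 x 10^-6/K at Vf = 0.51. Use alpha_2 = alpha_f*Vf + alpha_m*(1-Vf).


alpha_2 = alpha_f*Vf + alpha_m*(1-Vf) = 12.5*0.51 + 47.0*0.49 = 29.4 x 10^-6/K

29.4 x 10^-6/K


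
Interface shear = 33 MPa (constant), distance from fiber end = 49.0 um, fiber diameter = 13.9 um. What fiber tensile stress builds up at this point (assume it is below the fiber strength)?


Force balance: sigma_f * (pi*d^2/4) = tau * (pi*d) * x  ->  sigma_f = 4 * tau * x / d
sigma_f = 4 * 33 * 49.0 / 13.9 = 465.3 MPa

465.3 MPa


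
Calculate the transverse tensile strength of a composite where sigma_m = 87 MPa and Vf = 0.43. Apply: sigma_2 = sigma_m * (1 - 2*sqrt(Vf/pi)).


factor = 1 - 2*sqrt(0.43/pi) = 0.2601
sigma_2 = 87 * 0.2601 = 22.63 MPa

22.63 MPa


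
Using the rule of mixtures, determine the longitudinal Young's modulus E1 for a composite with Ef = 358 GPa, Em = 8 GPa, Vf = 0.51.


E1 = Ef*Vf + Em*(1-Vf) = 358*0.51 + 8*0.49 = 186.5 GPa

186.5 GPa


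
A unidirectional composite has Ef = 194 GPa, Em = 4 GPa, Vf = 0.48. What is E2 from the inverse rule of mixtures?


1/E2 = Vf/Ef + (1-Vf)/Em = 0.48/194 + 0.52/4
E2 = 7.55 GPa

7.55 GPa


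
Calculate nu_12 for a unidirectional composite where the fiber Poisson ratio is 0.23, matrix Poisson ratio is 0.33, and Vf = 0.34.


nu_12 = nu_f*Vf + nu_m*(1-Vf) = 0.23*0.34 + 0.33*0.66 = 0.296

0.296


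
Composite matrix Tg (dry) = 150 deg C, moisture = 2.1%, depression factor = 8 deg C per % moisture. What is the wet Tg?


Tg_wet = Tg_dry - k*moisture = 150 - 8*2.1 = 133.2 deg C

133.2 deg C


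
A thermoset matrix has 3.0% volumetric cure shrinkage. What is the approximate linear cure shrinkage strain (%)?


Linear shrinkage ≈ vol_shrink/3 = 3.0/3 = 1.0%

1.0%


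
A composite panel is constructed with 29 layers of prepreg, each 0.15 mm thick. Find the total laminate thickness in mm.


h = n * t_ply = 29 * 0.15 = 4.35 mm

4.35 mm


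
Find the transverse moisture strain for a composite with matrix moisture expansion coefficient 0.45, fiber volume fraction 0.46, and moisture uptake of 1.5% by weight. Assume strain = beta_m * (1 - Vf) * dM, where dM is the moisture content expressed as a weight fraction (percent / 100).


dM = 1.5/100 = 0.015
strain = beta_m * (1-Vf) * dM = 0.45 * 0.54 * 0.015 = 0.003645

0.003645


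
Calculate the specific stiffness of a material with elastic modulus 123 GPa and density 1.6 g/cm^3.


Specific stiffness = E/rho = 123/1.6 = 76.9 GPa/(g/cm^3)

76.9 GPa/(g/cm^3)


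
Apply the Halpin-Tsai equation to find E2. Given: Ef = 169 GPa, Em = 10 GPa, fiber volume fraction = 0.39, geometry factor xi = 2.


eta = (Ef/Em - 1)/(Ef/Em + xi) = (16.9 - 1)/(16.9 + 2) = 0.8413
E2 = Em*(1+xi*eta*Vf)/(1-eta*Vf) = 24.65 GPa

24.65 GPa


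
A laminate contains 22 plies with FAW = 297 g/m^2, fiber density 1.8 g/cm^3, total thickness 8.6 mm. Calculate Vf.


Vf = n * FAW / (rho_f * h * 1000) = 22 * 297 / (1.8 * 8.6 * 1000) = 0.4221

0.4221


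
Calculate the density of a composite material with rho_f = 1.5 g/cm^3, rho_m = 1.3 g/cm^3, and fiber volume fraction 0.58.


rho_c = rho_f*Vf + rho_m*(1-Vf) = 1.5*0.58 + 1.3*0.42 = 1.416 g/cm^3

1.416 g/cm^3


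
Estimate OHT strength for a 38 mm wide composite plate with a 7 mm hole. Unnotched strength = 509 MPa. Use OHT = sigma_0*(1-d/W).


OHT = sigma_0*(1-d/W) = 509*(1-7/38) = 415.2 MPa

415.2 MPa


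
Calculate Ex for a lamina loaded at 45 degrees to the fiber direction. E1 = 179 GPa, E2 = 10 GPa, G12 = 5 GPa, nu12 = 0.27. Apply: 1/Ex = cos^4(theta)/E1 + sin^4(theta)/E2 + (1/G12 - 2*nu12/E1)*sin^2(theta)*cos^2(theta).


cos^4(45) = 0.25, sin^4(45) = 0.25, sin^2(45)*cos^2(45) = 0.25
1/G12 - 2*nu12/E1 = 1/5 - 2*0.27/179 = 0.196983 GPa^-1
1/Ex = 0.25/179 + 0.25/10 + 0.196983*0.25 = 0.0756425 GPa^-1
Ex = 13.22 GPa

13.22 GPa


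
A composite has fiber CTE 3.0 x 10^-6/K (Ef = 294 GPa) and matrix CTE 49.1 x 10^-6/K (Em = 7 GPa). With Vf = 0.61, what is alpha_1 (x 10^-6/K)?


E1 = Ef*Vf + Em*(1-Vf) = 182.07
alpha_1 = (alpha_f*Ef*Vf + alpha_m*Em*(1-Vf))/E1 = 3.69 x 10^-6/K

3.69 x 10^-6/K


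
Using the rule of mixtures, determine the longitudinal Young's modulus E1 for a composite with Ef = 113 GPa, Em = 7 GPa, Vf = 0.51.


E1 = Ef*Vf + Em*(1-Vf) = 113*0.51 + 7*0.49 = 61.06 GPa

61.06 GPa


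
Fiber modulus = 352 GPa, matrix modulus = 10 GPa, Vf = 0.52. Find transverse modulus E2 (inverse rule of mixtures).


1/E2 = Vf/Ef + (1-Vf)/Em = 0.52/352 + 0.48/10
E2 = 20.21 GPa

20.21 GPa


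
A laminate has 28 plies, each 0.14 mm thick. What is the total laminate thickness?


h = n * t_ply = 28 * 0.14 = 3.92 mm

3.92 mm


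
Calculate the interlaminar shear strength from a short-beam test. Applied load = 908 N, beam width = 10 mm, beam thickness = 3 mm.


ILSS = 3F/(4bh) = 3*908/(4*10*3) = 22.7 MPa

22.7 MPa


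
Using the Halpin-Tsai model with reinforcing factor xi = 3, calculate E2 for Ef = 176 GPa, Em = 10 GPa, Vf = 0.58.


eta = (Ef/Em - 1)/(Ef/Em + xi) = (17.6 - 1)/(17.6 + 3) = 0.8058
E2 = Em*(1+xi*eta*Vf)/(1-eta*Vf) = 45.1 GPa

45.1 GPa


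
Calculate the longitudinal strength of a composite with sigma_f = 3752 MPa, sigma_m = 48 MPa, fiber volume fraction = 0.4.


sigma_1 = sigma_f*Vf + sigma_m*(1-Vf) = 3752*0.4 + 48*0.6 = 1529.6 MPa

1529.6 MPa


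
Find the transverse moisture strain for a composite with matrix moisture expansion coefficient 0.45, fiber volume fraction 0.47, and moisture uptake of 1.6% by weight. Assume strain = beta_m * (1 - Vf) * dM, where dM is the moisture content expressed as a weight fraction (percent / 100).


dM = 1.6/100 = 0.016
strain = beta_m * (1-Vf) * dM = 0.45 * 0.53 * 0.016 = 0.003816

0.003816


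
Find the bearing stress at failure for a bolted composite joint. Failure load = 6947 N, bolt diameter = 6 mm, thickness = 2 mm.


sigma_br = F/(d*h) = 6947/(6*2) = 578.9 MPa

578.9 MPa


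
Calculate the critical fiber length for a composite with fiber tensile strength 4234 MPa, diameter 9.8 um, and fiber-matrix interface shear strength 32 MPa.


Lc = sigma_f * d / (2 * tau_i) = 4234 * 9.8 / (2 * 32) = 648.3 um

648.3 um


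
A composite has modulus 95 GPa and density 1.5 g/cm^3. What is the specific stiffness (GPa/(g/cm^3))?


Specific stiffness = E/rho = 95/1.5 = 63.3 GPa/(g/cm^3)

63.3 GPa/(g/cm^3)


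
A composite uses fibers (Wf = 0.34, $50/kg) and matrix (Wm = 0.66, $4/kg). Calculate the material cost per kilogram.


Cost = cost_f*Wf + cost_m*Wm = 50*0.34 + 4*0.66 = $19.64/kg

$19.64/kg


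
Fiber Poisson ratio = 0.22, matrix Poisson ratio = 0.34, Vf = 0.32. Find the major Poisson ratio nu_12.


nu_12 = nu_f*Vf + nu_m*(1-Vf) = 0.22*0.32 + 0.34*0.68 = 0.3016

0.3016


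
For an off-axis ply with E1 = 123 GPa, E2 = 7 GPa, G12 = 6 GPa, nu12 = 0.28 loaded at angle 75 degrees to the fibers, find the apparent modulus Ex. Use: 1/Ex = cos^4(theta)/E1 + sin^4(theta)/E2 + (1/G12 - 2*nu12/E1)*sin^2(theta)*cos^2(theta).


cos^4(75) = 0.004487, sin^4(75) = 0.870513, sin^2(75)*cos^2(75) = 0.0625
1/G12 - 2*nu12/E1 = 1/6 - 2*0.28/123 = 0.162114 GPa^-1
1/Ex = 0.004487/123 + 0.870513/7 + 0.162114*0.0625 = 0.1345276 GPa^-1
Ex = 7.43 GPa

7.43 GPa


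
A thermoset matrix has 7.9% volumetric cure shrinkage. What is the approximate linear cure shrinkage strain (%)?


Linear shrinkage ≈ vol_shrink/3 = 7.9/3 = 2.633%

2.633%


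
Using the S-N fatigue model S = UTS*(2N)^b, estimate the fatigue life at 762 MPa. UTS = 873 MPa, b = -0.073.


N = 0.5 * (S/UTS)^(1/b) = 0.5 * (762/873)^(1/-0.073) = 3.2211 cycles

3.2211 cycles


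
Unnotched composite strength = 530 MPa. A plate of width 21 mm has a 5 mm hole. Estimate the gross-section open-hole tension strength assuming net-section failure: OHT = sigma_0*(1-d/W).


OHT = sigma_0*(1-d/W) = 530*(1-5/21) = 403.8 MPa

403.8 MPa


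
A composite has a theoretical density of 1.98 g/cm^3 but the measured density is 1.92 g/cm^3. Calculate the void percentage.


Void% = (rho_theo - rho_actual)/rho_theo * 100 = (1.98 - 1.92)/1.98 * 100 = 3.03%

3.03%


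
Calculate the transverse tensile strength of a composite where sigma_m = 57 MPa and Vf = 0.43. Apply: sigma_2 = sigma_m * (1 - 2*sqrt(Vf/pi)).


factor = 1 - 2*sqrt(0.43/pi) = 0.2601
sigma_2 = 57 * 0.2601 = 14.82 MPa

14.82 MPa


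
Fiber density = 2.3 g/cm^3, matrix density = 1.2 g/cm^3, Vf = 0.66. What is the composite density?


rho_c = rho_f*Vf + rho_m*(1-Vf) = 2.3*0.66 + 1.2*0.34 = 1.926 g/cm^3

1.926 g/cm^3


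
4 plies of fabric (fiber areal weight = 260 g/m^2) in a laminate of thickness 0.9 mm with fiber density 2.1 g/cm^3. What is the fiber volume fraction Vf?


Vf = n * FAW / (rho_f * h * 1000) = 4 * 260 / (2.1 * 0.9 * 1000) = 0.5503

0.5503


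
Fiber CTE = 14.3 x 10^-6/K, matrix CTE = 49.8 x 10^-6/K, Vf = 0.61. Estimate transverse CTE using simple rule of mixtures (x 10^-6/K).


alpha_2 = alpha_f*Vf + alpha_m*(1-Vf) = 14.3*0.61 + 49.8*0.39 = 28.1 x 10^-6/K

28.1 x 10^-6/K


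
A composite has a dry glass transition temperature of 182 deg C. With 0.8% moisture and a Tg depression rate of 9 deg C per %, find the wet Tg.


Tg_wet = Tg_dry - k*moisture = 182 - 9*0.8 = 174.8 deg C

174.8 deg C


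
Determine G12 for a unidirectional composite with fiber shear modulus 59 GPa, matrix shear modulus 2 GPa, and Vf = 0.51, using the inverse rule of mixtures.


1/G12 = Vf/Gf + (1-Vf)/Gm = 0.51/59 + 0.49/2
G12 = 3.94 GPa

3.94 GPa


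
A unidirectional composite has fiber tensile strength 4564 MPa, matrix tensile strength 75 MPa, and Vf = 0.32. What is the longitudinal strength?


sigma_1 = sigma_f*Vf + sigma_m*(1-Vf) = 4564*0.32 + 75*0.68 = 1511.5 MPa

1511.5 MPa


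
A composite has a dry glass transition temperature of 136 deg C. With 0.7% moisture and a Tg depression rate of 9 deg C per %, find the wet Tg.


Tg_wet = Tg_dry - k*moisture = 136 - 9*0.7 = 129.7 deg C

129.7 deg C


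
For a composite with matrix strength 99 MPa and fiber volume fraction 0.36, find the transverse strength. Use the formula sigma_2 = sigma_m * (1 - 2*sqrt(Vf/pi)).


factor = 1 - 2*sqrt(0.36/pi) = 0.323
sigma_2 = 99 * 0.323 = 31.97 MPa

31.97 MPa


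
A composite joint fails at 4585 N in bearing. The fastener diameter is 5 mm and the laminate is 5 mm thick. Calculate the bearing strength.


sigma_br = F/(d*h) = 4585/(5*5) = 183.4 MPa

183.4 MPa


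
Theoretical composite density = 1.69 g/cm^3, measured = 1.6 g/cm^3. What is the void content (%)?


Void% = (rho_theo - rho_actual)/rho_theo * 100 = (1.69 - 1.6)/1.69 * 100 = 5.33%

5.33%


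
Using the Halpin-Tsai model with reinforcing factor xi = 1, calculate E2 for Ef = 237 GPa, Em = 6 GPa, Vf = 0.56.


eta = (Ef/Em - 1)/(Ef/Em + xi) = (39.5 - 1)/(39.5 + 1) = 0.9506
E2 = Em*(1+xi*eta*Vf)/(1-eta*Vf) = 19.66 GPa

19.66 GPa


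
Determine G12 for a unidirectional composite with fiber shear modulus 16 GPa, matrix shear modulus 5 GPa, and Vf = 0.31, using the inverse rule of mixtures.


1/G12 = Vf/Gf + (1-Vf)/Gm = 0.31/16 + 0.69/5
G12 = 6.35 GPa

6.35 GPa


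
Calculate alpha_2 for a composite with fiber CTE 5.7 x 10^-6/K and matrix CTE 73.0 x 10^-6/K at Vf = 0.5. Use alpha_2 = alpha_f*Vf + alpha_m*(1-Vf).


alpha_2 = alpha_f*Vf + alpha_m*(1-Vf) = 5.7*0.5 + 73.0*0.5 = 39.4 x 10^-6/K

39.4 x 10^-6/K


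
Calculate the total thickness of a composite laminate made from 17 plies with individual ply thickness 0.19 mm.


h = n * t_ply = 17 * 0.19 = 3.23 mm

3.23 mm


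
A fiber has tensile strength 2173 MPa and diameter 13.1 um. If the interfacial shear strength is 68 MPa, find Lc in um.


Lc = sigma_f * d / (2 * tau_i) = 2173 * 13.1 / (2 * 68) = 209.3 um

209.3 um


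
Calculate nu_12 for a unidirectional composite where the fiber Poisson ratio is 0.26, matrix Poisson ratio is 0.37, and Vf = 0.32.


nu_12 = nu_f*Vf + nu_m*(1-Vf) = 0.26*0.32 + 0.37*0.68 = 0.3348

0.3348


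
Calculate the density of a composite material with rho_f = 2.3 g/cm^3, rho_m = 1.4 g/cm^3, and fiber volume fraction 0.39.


rho_c = rho_f*Vf + rho_m*(1-Vf) = 2.3*0.39 + 1.4*0.61 = 1.751 g/cm^3

1.751 g/cm^3


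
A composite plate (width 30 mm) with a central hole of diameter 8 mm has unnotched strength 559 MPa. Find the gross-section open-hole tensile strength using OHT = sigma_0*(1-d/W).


OHT = sigma_0*(1-d/W) = 559*(1-8/30) = 409.9 MPa

409.9 MPa


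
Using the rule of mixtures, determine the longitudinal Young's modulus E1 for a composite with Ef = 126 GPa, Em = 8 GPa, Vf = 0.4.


E1 = Ef*Vf + Em*(1-Vf) = 126*0.4 + 8*0.6 = 55.2 GPa

55.2 GPa


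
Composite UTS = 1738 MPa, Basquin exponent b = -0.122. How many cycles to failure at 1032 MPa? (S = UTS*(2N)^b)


N = 0.5 * (S/UTS)^(1/b) = 0.5 * (1032/1738)^(1/-0.122) = 35.8478 cycles

35.8478 cycles


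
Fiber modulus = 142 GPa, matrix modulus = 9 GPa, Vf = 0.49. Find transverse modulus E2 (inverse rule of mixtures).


1/E2 = Vf/Ef + (1-Vf)/Em = 0.49/142 + 0.51/9
E2 = 16.63 GPa

16.63 GPa


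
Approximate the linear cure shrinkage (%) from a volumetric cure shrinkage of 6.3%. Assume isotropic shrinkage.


Linear shrinkage ≈ vol_shrink/3 = 6.3/3 = 2.1%

2.1%


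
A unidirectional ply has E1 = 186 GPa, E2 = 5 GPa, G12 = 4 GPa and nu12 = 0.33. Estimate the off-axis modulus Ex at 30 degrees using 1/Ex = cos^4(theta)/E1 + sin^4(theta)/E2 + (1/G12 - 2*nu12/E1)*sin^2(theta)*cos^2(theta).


cos^4(30) = 0.5625, sin^4(30) = 0.0625, sin^2(30)*cos^2(30) = 0.1875
1/G12 - 2*nu12/E1 = 1/4 - 2*0.33/186 = 0.246452 GPa^-1
1/Ex = 0.5625/186 + 0.0625/5 + 0.246452*0.1875 = 0.0617339 GPa^-1
Ex = 16.2 GPa

16.2 GPa


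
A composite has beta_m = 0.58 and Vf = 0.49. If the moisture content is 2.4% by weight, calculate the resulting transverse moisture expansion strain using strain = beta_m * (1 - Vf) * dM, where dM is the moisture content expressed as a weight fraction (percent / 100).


dM = 2.4/100 = 0.024
strain = beta_m * (1-Vf) * dM = 0.58 * 0.51 * 0.024 = 0.0070992

0.0070992


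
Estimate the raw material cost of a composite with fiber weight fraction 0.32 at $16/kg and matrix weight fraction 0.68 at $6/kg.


Cost = cost_f*Wf + cost_m*Wm = 16*0.32 + 6*0.68 = $9.2/kg

$9.2/kg


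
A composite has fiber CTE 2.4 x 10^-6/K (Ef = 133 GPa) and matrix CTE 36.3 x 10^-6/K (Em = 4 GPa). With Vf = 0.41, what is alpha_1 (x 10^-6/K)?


E1 = Ef*Vf + Em*(1-Vf) = 56.89
alpha_1 = (alpha_f*Ef*Vf + alpha_m*Em*(1-Vf))/E1 = 3.81 x 10^-6/K

3.81 x 10^-6/K


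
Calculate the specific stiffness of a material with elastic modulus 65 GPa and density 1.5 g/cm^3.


Specific stiffness = E/rho = 65/1.5 = 43.3 GPa/(g/cm^3)

43.3 GPa/(g/cm^3)


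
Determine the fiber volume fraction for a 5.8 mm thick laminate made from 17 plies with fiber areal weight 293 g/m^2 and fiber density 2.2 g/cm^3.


Vf = n * FAW / (rho_f * h * 1000) = 17 * 293 / (2.2 * 5.8 * 1000) = 0.3904

0.3904


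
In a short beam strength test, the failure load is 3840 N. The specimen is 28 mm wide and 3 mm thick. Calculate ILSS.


ILSS = 3F/(4bh) = 3*3840/(4*28*3) = 34.29 MPa

34.29 MPa


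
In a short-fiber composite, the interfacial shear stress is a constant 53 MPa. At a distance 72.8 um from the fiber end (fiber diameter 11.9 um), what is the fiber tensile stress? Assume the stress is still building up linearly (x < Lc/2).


Force balance: sigma_f * (pi*d^2/4) = tau * (pi*d) * x  ->  sigma_f = 4 * tau * x / d
sigma_f = 4 * 53 * 72.8 / 11.9 = 1296.9 MPa

1296.9 MPa


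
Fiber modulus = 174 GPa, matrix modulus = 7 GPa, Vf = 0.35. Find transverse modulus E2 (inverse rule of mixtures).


1/E2 = Vf/Ef + (1-Vf)/Em = 0.35/174 + 0.65/7
E2 = 10.54 GPa

10.54 GPa


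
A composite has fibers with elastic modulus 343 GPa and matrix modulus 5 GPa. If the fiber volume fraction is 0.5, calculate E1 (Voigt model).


E1 = Ef*Vf + Em*(1-Vf) = 343*0.5 + 5*0.5 = 174.0 GPa

174.0 GPa


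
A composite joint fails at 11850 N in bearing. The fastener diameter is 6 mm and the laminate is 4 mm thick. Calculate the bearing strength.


sigma_br = F/(d*h) = 11850/(6*4) = 493.8 MPa

493.8 MPa


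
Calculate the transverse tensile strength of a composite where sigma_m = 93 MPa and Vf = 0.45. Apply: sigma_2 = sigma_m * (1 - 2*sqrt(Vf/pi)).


factor = 1 - 2*sqrt(0.45/pi) = 0.2431
sigma_2 = 93 * 0.2431 = 22.6 MPa

22.6 MPa


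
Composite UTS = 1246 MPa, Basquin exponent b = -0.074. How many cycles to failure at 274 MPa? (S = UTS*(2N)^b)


N = 0.5 * (S/UTS)^(1/b) = 0.5 * (274/1246)^(1/-0.074) = 3.8701e+08 cycles

3.8701e+08 cycles


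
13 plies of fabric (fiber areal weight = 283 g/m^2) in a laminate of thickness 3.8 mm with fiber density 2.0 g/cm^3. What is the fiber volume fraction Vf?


Vf = n * FAW / (rho_f * h * 1000) = 13 * 283 / (2.0 * 3.8 * 1000) = 0.4841

0.4841


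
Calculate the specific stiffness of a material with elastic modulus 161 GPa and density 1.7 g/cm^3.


Specific stiffness = E/rho = 161/1.7 = 94.7 GPa/(g/cm^3)

94.7 GPa/(g/cm^3)


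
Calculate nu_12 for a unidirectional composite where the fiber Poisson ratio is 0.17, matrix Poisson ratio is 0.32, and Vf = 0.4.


nu_12 = nu_f*Vf + nu_m*(1-Vf) = 0.17*0.4 + 0.32*0.6 = 0.26

0.26


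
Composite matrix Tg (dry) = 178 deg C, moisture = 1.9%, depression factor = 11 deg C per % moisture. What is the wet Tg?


Tg_wet = Tg_dry - k*moisture = 178 - 11*1.9 = 157.1 deg C

157.1 deg C


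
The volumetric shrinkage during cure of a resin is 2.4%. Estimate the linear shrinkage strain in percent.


Linear shrinkage ≈ vol_shrink/3 = 2.4/3 = 0.8%

0.8%


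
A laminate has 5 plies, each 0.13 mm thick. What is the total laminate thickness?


h = n * t_ply = 5 * 0.13 = 0.65 mm

0.65 mm


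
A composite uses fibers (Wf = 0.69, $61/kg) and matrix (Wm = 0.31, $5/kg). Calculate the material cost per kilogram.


Cost = cost_f*Wf + cost_m*Wm = 61*0.69 + 5*0.31 = $43.64/kg

$43.64/kg


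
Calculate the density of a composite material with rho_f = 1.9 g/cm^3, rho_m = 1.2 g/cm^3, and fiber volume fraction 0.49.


rho_c = rho_f*Vf + rho_m*(1-Vf) = 1.9*0.49 + 1.2*0.51 = 1.543 g/cm^3

1.543 g/cm^3


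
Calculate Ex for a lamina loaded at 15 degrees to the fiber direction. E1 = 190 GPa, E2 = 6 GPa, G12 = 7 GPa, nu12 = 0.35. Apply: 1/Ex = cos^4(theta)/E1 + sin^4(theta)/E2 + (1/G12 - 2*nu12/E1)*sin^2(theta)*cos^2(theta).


cos^4(15) = 0.870513, sin^4(15) = 0.004487, sin^2(15)*cos^2(15) = 0.0625
1/G12 - 2*nu12/E1 = 1/7 - 2*0.35/190 = 0.139173 GPa^-1
1/Ex = 0.870513/190 + 0.004487/6 + 0.139173*0.0625 = 0.0140278 GPa^-1
Ex = 71.29 GPa

71.29 GPa


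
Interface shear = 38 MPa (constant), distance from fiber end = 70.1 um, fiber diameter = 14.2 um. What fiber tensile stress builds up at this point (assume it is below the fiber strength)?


Force balance: sigma_f * (pi*d^2/4) = tau * (pi*d) * x  ->  sigma_f = 4 * tau * x / d
sigma_f = 4 * 38 * 70.1 / 14.2 = 750.4 MPa

750.4 MPa


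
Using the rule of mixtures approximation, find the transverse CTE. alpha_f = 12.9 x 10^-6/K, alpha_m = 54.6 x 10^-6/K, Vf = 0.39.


alpha_2 = alpha_f*Vf + alpha_m*(1-Vf) = 12.9*0.39 + 54.6*0.61 = 38.3 x 10^-6/K

38.3 x 10^-6/K


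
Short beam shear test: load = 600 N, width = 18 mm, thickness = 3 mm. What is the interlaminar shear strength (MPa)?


ILSS = 3F/(4bh) = 3*600/(4*18*3) = 8.33 MPa

8.33 MPa


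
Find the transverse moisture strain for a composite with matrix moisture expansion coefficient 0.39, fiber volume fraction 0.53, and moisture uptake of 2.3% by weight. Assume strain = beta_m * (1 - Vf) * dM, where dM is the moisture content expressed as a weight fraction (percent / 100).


dM = 2.3/100 = 0.023
strain = beta_m * (1-Vf) * dM = 0.39 * 0.47 * 0.023 = 0.0042159

0.0042159


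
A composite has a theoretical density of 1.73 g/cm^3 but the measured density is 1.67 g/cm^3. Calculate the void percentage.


Void% = (rho_theo - rho_actual)/rho_theo * 100 = (1.73 - 1.67)/1.73 * 100 = 3.47%

3.47%


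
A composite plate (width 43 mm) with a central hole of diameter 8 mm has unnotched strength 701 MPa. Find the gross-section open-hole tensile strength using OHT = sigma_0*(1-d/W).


OHT = sigma_0*(1-d/W) = 701*(1-8/43) = 570.6 MPa

570.6 MPa


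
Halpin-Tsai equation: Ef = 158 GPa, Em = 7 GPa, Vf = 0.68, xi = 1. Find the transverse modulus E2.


eta = (Ef/Em - 1)/(Ef/Em + xi) = (22.5714 - 1)/(22.5714 + 1) = 0.9152
E2 = Em*(1+xi*eta*Vf)/(1-eta*Vf) = 30.07 GPa

30.07 GPa


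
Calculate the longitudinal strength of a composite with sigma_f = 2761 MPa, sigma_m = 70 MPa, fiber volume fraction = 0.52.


sigma_1 = sigma_f*Vf + sigma_m*(1-Vf) = 2761*0.52 + 70*0.48 = 1469.3 MPa

1469.3 MPa


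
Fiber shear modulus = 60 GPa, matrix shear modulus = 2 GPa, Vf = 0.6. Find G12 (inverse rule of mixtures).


1/G12 = Vf/Gf + (1-Vf)/Gm = 0.6/60 + 0.4/2
G12 = 4.76 GPa

4.76 GPa


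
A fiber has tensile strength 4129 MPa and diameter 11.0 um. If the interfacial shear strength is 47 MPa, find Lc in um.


Lc = sigma_f * d / (2 * tau_i) = 4129 * 11.0 / (2 * 47) = 483.2 um

483.2 um


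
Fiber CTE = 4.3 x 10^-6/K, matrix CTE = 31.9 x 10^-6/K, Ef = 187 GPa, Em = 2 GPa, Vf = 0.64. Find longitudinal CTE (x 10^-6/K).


E1 = Ef*Vf + Em*(1-Vf) = 120.4
alpha_1 = (alpha_f*Ef*Vf + alpha_m*Em*(1-Vf))/E1 = 4.47 x 10^-6/K

4.47 x 10^-6/K


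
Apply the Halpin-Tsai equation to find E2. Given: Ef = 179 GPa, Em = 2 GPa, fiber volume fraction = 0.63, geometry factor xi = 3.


eta = (Ef/Em - 1)/(Ef/Em + xi) = (89.5 - 1)/(89.5 + 3) = 0.9568
E2 = Em*(1+xi*eta*Vf)/(1-eta*Vf) = 14.14 GPa

14.14 GPa


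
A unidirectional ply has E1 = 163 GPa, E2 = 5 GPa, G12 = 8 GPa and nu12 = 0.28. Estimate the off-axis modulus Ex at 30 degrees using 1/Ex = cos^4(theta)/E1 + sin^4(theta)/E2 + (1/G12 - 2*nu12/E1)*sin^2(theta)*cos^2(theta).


cos^4(30) = 0.5625, sin^4(30) = 0.0625, sin^2(30)*cos^2(30) = 0.1875
1/G12 - 2*nu12/E1 = 1/8 - 2*0.28/163 = 0.121564 GPa^-1
1/Ex = 0.5625/163 + 0.0625/5 + 0.121564*0.1875 = 0.0387442 GPa^-1
Ex = 25.81 GPa

25.81 GPa


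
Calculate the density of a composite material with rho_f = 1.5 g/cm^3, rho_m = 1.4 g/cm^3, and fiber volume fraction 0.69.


rho_c = rho_f*Vf + rho_m*(1-Vf) = 1.5*0.69 + 1.4*0.31 = 1.469 g/cm^3

1.469 g/cm^3


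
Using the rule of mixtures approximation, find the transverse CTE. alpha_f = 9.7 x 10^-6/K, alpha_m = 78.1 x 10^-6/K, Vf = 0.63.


alpha_2 = alpha_f*Vf + alpha_m*(1-Vf) = 9.7*0.63 + 78.1*0.37 = 35.0 x 10^-6/K

35.0 x 10^-6/K


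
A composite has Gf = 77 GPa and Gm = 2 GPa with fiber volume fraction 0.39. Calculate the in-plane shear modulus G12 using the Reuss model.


1/G12 = Vf/Gf + (1-Vf)/Gm = 0.39/77 + 0.61/2
G12 = 3.23 GPa

3.23 GPa


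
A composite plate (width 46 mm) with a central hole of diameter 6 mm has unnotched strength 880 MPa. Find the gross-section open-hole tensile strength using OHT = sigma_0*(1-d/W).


OHT = sigma_0*(1-d/W) = 880*(1-6/46) = 765.2 MPa

765.2 MPa


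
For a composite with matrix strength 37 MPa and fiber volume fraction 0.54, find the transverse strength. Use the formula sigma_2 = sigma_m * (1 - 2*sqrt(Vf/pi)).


factor = 1 - 2*sqrt(0.54/pi) = 0.1708
sigma_2 = 37 * 0.1708 = 6.32 MPa

6.32 MPa


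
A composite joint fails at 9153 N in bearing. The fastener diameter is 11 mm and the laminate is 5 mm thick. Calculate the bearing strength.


sigma_br = F/(d*h) = 9153/(11*5) = 166.4 MPa

166.4 MPa


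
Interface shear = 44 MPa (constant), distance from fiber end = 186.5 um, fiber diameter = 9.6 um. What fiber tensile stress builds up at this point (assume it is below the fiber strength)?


Force balance: sigma_f * (pi*d^2/4) = tau * (pi*d) * x  ->  sigma_f = 4 * tau * x / d
sigma_f = 4 * 44 * 186.5 / 9.6 = 3419.2 MPa

3419.2 MPa


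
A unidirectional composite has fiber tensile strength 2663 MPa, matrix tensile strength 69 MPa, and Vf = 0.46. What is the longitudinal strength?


sigma_1 = sigma_f*Vf + sigma_m*(1-Vf) = 2663*0.46 + 69*0.54 = 1262.2 MPa

1262.2 MPa


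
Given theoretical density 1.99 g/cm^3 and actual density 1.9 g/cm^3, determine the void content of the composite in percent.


Void% = (rho_theo - rho_actual)/rho_theo * 100 = (1.99 - 1.9)/1.99 * 100 = 4.52%

4.52%


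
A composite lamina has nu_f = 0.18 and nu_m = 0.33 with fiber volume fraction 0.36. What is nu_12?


nu_12 = nu_f*Vf + nu_m*(1-Vf) = 0.18*0.36 + 0.33*0.64 = 0.276

0.276


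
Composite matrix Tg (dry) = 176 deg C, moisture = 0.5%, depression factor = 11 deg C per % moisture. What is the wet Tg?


Tg_wet = Tg_dry - k*moisture = 176 - 11*0.5 = 170.5 deg C

170.5 deg C


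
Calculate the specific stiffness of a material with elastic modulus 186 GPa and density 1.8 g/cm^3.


Specific stiffness = E/rho = 186/1.8 = 103.3 GPa/(g/cm^3)

103.3 GPa/(g/cm^3)


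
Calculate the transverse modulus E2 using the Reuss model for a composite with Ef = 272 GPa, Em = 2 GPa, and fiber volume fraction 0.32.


1/E2 = Vf/Ef + (1-Vf)/Em = 0.32/272 + 0.68/2
E2 = 2.93 GPa

2.93 GPa


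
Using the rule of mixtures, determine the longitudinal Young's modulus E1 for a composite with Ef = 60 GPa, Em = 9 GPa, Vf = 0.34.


E1 = Ef*Vf + Em*(1-Vf) = 60*0.34 + 9*0.66 = 26.34 GPa

26.34 GPa


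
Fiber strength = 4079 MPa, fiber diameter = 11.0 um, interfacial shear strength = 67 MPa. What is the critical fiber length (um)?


Lc = sigma_f * d / (2 * tau_i) = 4079 * 11.0 / (2 * 67) = 334.8 um

334.8 um


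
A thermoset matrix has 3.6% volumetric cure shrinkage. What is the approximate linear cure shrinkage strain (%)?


Linear shrinkage ≈ vol_shrink/3 = 3.6/3 = 1.2%

1.2%


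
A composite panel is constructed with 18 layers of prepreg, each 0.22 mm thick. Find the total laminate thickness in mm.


h = n * t_ply = 18 * 0.22 = 3.96 mm

3.96 mm


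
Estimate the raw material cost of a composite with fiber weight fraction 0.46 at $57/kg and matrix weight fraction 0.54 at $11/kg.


Cost = cost_f*Wf + cost_m*Wm = 57*0.46 + 11*0.54 = $32.16/kg

$32.16/kg


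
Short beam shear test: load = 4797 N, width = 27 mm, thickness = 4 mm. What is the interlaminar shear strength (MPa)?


ILSS = 3F/(4bh) = 3*4797/(4*27*4) = 33.31 MPa

33.31 MPa


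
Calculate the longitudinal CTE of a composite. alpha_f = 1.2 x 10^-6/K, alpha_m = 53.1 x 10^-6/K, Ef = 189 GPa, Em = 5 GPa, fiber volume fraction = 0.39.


E1 = Ef*Vf + Em*(1-Vf) = 76.76
alpha_1 = (alpha_f*Ef*Vf + alpha_m*Em*(1-Vf))/E1 = 3.26 x 10^-6/K

3.26 x 10^-6/K


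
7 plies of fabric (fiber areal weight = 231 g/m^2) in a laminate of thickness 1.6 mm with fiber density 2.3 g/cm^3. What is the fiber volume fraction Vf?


Vf = n * FAW / (rho_f * h * 1000) = 7 * 231 / (2.3 * 1.6 * 1000) = 0.4394

0.4394


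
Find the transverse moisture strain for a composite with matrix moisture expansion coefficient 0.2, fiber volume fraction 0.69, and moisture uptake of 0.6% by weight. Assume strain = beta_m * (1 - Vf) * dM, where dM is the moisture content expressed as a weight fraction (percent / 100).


dM = 0.6/100 = 0.006
strain = beta_m * (1-Vf) * dM = 0.2 * 0.31 * 0.006 = 0.000372

0.000372


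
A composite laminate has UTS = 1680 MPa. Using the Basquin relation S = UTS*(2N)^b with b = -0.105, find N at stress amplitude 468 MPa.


N = 0.5 * (S/UTS)^(1/b) = 0.5 * (468/1680)^(1/-0.105) = 96669.2552 cycles

96669.2552 cycles


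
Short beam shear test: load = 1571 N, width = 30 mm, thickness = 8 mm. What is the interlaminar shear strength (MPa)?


ILSS = 3F/(4bh) = 3*1571/(4*30*8) = 4.91 MPa

4.91 MPa


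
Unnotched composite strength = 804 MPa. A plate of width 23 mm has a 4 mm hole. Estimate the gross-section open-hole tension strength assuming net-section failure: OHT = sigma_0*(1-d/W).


OHT = sigma_0*(1-d/W) = 804*(1-4/23) = 664.2 MPa

664.2 MPa


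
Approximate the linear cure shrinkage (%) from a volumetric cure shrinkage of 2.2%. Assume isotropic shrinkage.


Linear shrinkage ≈ vol_shrink/3 = 2.2/3 = 0.733%

0.733%


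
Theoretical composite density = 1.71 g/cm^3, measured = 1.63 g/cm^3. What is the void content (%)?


Void% = (rho_theo - rho_actual)/rho_theo * 100 = (1.71 - 1.63)/1.71 * 100 = 4.68%

4.68%


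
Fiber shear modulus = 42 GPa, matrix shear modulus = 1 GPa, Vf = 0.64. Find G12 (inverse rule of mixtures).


1/G12 = Vf/Gf + (1-Vf)/Gm = 0.64/42 + 0.36/1
G12 = 2.66 GPa

2.66 GPa


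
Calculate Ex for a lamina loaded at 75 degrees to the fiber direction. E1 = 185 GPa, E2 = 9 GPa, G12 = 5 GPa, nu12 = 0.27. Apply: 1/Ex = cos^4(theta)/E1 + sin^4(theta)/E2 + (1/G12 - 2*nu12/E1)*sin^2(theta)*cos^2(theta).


cos^4(75) = 0.004487, sin^4(75) = 0.870513, sin^2(75)*cos^2(75) = 0.0625
1/G12 - 2*nu12/E1 = 1/5 - 2*0.27/185 = 0.197081 GPa^-1
1/Ex = 0.004487/185 + 0.870513/9 + 0.197081*0.0625 = 0.1090655 GPa^-1
Ex = 9.17 GPa

9.17 GPa


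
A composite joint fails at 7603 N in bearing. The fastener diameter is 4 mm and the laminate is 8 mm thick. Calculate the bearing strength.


sigma_br = F/(d*h) = 7603/(4*8) = 237.6 MPa

237.6 MPa


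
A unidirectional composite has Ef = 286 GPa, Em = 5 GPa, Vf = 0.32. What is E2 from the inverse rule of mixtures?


1/E2 = Vf/Ef + (1-Vf)/Em = 0.32/286 + 0.68/5
E2 = 7.29 GPa

7.29 GPa


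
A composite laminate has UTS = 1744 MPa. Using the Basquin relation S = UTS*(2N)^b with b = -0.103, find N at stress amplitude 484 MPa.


N = 0.5 * (S/UTS)^(1/b) = 0.5 * (484/1744)^(1/-0.103) = 127009.2165 cycles

127009.2165 cycles


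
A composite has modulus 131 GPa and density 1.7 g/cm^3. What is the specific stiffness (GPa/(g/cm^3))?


Specific stiffness = E/rho = 131/1.7 = 77.1 GPa/(g/cm^3)

77.1 GPa/(g/cm^3)


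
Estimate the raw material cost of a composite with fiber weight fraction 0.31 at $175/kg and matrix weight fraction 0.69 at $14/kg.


Cost = cost_f*Wf + cost_m*Wm = 175*0.31 + 14*0.69 = $63.91/kg

$63.91/kg


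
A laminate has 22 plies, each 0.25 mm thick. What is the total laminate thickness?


h = n * t_ply = 22 * 0.25 = 5.5 mm

5.5 mm


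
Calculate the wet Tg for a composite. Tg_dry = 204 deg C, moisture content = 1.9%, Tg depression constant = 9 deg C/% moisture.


Tg_wet = Tg_dry - k*moisture = 204 - 9*1.9 = 186.9 deg C

186.9 deg C


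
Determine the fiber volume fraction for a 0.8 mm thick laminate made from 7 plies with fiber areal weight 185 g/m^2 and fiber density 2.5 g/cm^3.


Vf = n * FAW / (rho_f * h * 1000) = 7 * 185 / (2.5 * 0.8 * 1000) = 0.6475

0.6475


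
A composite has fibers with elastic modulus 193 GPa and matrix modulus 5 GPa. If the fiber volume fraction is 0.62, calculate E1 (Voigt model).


E1 = Ef*Vf + Em*(1-Vf) = 193*0.62 + 5*0.38 = 121.56 GPa

121.56 GPa


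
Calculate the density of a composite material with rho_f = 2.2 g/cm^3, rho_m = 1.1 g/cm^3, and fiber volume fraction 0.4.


rho_c = rho_f*Vf + rho_m*(1-Vf) = 2.2*0.4 + 1.1*0.6 = 1.54 g/cm^3

1.54 g/cm^3


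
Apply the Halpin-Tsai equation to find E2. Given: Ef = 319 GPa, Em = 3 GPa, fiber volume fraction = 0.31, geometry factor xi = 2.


eta = (Ef/Em - 1)/(Ef/Em + xi) = (106.3333 - 1)/(106.3333 + 2) = 0.9723
E2 = Em*(1+xi*eta*Vf)/(1-eta*Vf) = 6.88 GPa

6.88 GPa


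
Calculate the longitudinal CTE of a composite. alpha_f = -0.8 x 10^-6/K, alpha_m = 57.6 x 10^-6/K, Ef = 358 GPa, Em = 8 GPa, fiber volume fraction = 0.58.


E1 = Ef*Vf + Em*(1-Vf) = 211.0
alpha_1 = (alpha_f*Ef*Vf + alpha_m*Em*(1-Vf))/E1 = 0.13 x 10^-6/K

0.13 x 10^-6/K


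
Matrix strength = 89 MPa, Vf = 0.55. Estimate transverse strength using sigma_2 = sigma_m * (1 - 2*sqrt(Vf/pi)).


factor = 1 - 2*sqrt(0.55/pi) = 0.1632
sigma_2 = 89 * 0.1632 = 14.52 MPa

14.52 MPa


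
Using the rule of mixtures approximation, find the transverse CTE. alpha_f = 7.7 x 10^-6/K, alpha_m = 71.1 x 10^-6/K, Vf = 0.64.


alpha_2 = alpha_f*Vf + alpha_m*(1-Vf) = 7.7*0.64 + 71.1*0.36 = 30.5 x 10^-6/K

30.5 x 10^-6/K


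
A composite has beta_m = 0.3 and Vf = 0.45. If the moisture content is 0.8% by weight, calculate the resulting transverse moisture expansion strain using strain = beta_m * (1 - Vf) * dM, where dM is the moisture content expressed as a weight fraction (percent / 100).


dM = 0.8/100 = 0.008
strain = beta_m * (1-Vf) * dM = 0.3 * 0.55 * 0.008 = 0.00132

0.00132


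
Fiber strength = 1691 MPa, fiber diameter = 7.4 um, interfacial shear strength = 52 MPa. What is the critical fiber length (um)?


Lc = sigma_f * d / (2 * tau_i) = 1691 * 7.4 / (2 * 52) = 120.3 um

120.3 um


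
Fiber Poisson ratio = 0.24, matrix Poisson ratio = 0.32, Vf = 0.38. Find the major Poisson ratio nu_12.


nu_12 = nu_f*Vf + nu_m*(1-Vf) = 0.24*0.38 + 0.32*0.62 = 0.2896

0.2896


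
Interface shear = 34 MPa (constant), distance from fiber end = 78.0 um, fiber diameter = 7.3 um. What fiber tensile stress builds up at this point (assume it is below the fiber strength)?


Force balance: sigma_f * (pi*d^2/4) = tau * (pi*d) * x  ->  sigma_f = 4 * tau * x / d
sigma_f = 4 * 34 * 78.0 / 7.3 = 1453.2 MPa

1453.2 MPa


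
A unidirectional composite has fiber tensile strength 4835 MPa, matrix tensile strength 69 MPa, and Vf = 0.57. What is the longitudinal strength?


sigma_1 = sigma_f*Vf + sigma_m*(1-Vf) = 4835*0.57 + 69*0.43 = 2785.6 MPa

2785.6 MPa


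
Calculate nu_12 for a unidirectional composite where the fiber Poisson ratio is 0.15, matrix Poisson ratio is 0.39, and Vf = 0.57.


nu_12 = nu_f*Vf + nu_m*(1-Vf) = 0.15*0.57 + 0.39*0.43 = 0.2532

0.2532


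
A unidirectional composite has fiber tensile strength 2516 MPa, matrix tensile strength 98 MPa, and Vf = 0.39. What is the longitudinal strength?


sigma_1 = sigma_f*Vf + sigma_m*(1-Vf) = 2516*0.39 + 98*0.61 = 1041.0 MPa

1041.0 MPa


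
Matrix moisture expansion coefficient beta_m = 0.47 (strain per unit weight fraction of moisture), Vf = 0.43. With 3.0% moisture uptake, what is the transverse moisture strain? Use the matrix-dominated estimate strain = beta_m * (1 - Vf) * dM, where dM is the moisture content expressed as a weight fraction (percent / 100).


dM = 3.0/100 = 0.03
strain = beta_m * (1-Vf) * dM = 0.47 * 0.57 * 0.03 = 0.008037

0.008037


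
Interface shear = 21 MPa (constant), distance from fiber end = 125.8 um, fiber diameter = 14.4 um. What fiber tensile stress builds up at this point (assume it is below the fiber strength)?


Force balance: sigma_f * (pi*d^2/4) = tau * (pi*d) * x  ->  sigma_f = 4 * tau * x / d
sigma_f = 4 * 21 * 125.8 / 14.4 = 733.8 MPa

733.8 MPa
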